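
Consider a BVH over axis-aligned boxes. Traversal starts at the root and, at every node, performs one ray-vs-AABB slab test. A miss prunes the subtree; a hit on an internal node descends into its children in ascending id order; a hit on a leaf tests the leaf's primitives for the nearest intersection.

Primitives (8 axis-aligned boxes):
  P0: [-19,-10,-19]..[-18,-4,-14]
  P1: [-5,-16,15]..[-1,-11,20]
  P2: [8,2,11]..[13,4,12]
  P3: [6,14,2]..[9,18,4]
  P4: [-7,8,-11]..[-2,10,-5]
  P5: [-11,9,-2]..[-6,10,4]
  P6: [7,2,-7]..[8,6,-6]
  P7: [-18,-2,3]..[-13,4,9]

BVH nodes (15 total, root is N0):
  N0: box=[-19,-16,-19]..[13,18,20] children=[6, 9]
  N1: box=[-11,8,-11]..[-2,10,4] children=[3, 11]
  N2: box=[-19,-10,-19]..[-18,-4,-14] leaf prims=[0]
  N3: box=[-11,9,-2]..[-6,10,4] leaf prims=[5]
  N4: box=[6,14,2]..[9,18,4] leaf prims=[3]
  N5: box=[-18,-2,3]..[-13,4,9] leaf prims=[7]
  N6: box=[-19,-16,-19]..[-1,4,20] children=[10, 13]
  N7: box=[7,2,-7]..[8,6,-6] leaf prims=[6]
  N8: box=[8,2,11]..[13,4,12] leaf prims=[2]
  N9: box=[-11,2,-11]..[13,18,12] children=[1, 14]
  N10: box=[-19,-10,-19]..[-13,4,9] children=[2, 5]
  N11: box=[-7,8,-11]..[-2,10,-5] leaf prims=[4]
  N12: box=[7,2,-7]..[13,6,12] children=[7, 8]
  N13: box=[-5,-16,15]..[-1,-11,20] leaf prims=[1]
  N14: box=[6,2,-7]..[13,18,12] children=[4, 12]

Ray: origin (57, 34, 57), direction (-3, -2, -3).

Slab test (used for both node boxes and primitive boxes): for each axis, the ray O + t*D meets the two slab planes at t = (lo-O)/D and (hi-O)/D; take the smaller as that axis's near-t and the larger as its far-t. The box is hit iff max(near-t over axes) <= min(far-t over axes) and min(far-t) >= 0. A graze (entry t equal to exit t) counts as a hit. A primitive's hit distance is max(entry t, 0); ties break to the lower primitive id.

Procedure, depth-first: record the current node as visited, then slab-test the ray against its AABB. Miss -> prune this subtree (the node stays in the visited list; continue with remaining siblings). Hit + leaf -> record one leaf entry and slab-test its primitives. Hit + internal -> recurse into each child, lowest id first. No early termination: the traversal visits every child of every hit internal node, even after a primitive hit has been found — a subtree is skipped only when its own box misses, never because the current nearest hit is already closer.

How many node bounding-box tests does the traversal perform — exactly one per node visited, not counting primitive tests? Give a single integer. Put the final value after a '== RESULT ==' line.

Traverse from the root:
N0 x:[44/3,76/3] y:[8,25] z:[37/3,76/3] -> hit [44/3,25], descend [6, 9]
  N6 x:[58/3,76/3] y:[15,25] z:[37/3,76/3] -> hit [58/3,25], descend [10, 13]
    N10 x:[70/3,76/3] y:[15,22] z:[16,76/3] -> miss, prune
    N13 x:[58/3,62/3] y:[45/2,25] z:[37/3,14] -> miss, prune
  N9 x:[44/3,68/3] y:[8,16] z:[15,68/3] -> hit [15,16], descend [1, 14]
    N1 x:[59/3,68/3] y:[12,13] z:[53/3,68/3] -> miss, prune
    N14 x:[44/3,17] y:[8,16] z:[15,64/3] -> hit [15,16], descend [4, 12]
      N4 x:[16,17] y:[8,10] z:[53/3,55/3] -> miss, prune
      N12 x:[44/3,50/3] y:[14,16] z:[15,64/3] -> hit [15,16], descend [7, 8]
        N7 x:[49/3,50/3] y:[14,16] z:[21,64/3] -> miss, prune
        N8 x:[44/3,49/3] y:[15,16] z:[15,46/3] -> hit [15,46/3] leaf, test {P2@t=15}

Visited [0, 6, 10, 13, 9, 1, 14, 4, 12, 7, 8]. Tests: 11 box, 1 leaf. Nearest: P2.

== RESULT ==
11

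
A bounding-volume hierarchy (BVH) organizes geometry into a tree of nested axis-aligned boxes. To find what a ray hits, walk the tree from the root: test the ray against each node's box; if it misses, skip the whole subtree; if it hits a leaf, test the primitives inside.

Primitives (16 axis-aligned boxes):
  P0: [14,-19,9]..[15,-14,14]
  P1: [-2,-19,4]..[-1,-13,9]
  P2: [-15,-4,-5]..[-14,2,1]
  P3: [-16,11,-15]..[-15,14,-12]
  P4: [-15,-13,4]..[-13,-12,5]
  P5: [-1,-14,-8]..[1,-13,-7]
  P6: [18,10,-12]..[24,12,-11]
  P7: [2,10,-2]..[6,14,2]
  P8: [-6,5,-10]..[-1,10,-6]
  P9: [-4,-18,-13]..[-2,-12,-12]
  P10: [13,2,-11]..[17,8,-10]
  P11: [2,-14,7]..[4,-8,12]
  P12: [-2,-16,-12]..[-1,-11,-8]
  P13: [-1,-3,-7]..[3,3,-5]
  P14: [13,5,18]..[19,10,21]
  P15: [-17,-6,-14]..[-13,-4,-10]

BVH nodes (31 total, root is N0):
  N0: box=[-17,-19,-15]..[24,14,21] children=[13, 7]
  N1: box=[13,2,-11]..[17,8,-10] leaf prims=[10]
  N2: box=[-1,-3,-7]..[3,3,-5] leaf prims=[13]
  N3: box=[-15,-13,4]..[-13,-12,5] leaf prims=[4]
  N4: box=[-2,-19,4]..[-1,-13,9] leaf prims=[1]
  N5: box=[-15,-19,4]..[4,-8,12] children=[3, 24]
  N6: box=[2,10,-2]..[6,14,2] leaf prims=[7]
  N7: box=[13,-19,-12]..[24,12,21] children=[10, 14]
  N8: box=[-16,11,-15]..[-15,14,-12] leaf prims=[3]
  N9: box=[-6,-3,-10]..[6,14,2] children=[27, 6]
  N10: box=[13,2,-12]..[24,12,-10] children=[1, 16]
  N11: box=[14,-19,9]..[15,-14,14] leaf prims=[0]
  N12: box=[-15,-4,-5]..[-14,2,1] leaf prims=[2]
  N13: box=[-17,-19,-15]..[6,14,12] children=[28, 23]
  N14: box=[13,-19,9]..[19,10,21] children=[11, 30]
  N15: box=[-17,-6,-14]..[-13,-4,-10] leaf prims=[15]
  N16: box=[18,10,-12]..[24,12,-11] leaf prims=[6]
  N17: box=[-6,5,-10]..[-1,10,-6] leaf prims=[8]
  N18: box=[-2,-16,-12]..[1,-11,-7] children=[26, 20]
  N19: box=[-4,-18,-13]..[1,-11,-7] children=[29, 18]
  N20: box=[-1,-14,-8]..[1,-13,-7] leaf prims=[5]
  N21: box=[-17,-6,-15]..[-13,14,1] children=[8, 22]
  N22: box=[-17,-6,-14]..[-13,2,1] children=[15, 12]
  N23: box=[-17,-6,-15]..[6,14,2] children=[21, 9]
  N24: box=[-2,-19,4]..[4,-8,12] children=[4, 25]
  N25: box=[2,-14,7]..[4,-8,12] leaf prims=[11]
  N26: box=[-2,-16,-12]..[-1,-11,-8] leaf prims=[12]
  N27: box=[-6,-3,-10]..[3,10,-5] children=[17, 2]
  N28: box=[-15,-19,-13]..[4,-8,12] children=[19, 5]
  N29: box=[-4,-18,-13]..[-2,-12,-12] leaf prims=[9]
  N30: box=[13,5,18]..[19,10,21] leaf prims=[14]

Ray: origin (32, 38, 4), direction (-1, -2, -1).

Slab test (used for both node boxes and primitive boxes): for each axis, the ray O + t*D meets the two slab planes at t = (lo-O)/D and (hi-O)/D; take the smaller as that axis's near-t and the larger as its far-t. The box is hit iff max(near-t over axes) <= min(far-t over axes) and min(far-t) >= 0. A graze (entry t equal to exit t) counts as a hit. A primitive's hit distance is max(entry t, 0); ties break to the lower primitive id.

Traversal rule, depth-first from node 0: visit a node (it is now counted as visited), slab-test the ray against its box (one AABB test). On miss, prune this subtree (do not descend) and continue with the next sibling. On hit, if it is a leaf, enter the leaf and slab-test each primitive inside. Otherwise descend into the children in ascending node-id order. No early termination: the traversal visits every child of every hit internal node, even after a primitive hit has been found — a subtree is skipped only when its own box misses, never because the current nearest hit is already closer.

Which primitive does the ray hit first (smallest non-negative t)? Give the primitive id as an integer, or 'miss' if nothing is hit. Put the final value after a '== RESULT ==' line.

Trace the traversal:
N0 x:[8,49] y:[12,57/2] z:[-17,19] -> hit [12,19], descend [7, 13]
  N7 x:[8,19] y:[13,57/2] z:[-17,16] -> hit [13,16], descend [10, 14]
    N10 x:[8,19] y:[13,18] z:[14,16] -> hit [14,16], descend [1, 16]
      N1 x:[15,19] y:[15,18] z:[14,15] -> hit [15,15] leaf, test {P10@t=15}
      N16 x:[8,14] y:[13,14] z:[15,16] -> miss, prune
    N14 x:[13,19] y:[14,57/2] z:[-17,-5] -> miss, prune
  N13 x:[26,49] y:[12,57/2] z:[-8,19] -> miss, prune

Summary -> nodes [0, 7, 10, 1, 16, 14, 13]; box-tests=7; leaf-entries=1; first=P10

== RESULT ==
10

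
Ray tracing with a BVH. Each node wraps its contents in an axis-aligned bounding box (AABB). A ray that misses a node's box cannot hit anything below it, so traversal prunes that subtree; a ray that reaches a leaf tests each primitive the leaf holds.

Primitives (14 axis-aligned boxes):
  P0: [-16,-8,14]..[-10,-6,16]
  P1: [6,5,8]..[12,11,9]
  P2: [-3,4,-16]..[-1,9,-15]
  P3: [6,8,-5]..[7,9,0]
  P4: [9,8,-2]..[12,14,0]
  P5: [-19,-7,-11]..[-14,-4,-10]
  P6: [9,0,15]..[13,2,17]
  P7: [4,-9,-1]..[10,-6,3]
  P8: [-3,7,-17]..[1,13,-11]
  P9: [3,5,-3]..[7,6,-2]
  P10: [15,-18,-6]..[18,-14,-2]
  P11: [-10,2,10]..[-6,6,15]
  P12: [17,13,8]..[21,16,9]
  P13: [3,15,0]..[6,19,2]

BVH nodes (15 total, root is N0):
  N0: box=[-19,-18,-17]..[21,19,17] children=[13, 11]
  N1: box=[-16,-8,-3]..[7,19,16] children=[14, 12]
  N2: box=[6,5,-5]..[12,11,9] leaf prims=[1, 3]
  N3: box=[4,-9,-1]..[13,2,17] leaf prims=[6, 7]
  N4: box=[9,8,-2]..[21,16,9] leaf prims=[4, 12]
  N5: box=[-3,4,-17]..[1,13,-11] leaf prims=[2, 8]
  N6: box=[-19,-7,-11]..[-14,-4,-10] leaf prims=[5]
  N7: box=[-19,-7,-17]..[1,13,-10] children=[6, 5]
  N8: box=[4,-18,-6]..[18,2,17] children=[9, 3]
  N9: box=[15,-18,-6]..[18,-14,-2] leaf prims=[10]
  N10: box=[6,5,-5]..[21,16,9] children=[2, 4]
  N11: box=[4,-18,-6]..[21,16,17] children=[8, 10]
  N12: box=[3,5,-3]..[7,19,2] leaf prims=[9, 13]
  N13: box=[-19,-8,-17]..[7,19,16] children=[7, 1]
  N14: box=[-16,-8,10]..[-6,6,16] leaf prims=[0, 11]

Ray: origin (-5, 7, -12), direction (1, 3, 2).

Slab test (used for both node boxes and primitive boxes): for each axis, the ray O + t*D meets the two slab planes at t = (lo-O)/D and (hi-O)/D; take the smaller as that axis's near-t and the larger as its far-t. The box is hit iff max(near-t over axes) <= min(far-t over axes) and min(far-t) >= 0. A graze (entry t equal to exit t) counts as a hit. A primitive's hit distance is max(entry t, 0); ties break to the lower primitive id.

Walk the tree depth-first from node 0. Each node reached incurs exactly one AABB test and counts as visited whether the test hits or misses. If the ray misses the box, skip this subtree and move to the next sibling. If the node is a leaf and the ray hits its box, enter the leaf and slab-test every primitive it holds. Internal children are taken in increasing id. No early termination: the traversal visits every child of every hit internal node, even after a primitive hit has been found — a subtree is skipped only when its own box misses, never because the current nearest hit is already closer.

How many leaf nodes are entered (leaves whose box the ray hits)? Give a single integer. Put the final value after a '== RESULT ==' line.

Traverse from the root:
N0 x:[-14,26] y:[-25/3,4] z:[-5/2,29/2] -> hit [-5/2,4], descend [11, 13]
  N11 x:[9,26] y:[-25/3,3] z:[3,29/2] -> miss, prune
  N13 x:[-14,12] y:[-5,4] z:[-5/2,14] -> hit [-5/2,4], descend [1, 7]
    N1 x:[-11,12] y:[-5,4] z:[9/2,14] -> miss, prune
    N7 x:[-14,6] y:[-14/3,2] z:[-5/2,1] -> hit [-5/2,1], descend [5, 6]
      N5 x:[2,6] y:[-1,2] z:[-5/2,1/2] -> miss, prune
      N6 x:[-14,-9] y:[-14/3,-11/3] z:[1/2,1] -> miss, prune

7 AABB tests over nodes [0, 11, 13, 1, 7, 5, 6]; 0 leaves entered; closest miss.

== RESULT ==
0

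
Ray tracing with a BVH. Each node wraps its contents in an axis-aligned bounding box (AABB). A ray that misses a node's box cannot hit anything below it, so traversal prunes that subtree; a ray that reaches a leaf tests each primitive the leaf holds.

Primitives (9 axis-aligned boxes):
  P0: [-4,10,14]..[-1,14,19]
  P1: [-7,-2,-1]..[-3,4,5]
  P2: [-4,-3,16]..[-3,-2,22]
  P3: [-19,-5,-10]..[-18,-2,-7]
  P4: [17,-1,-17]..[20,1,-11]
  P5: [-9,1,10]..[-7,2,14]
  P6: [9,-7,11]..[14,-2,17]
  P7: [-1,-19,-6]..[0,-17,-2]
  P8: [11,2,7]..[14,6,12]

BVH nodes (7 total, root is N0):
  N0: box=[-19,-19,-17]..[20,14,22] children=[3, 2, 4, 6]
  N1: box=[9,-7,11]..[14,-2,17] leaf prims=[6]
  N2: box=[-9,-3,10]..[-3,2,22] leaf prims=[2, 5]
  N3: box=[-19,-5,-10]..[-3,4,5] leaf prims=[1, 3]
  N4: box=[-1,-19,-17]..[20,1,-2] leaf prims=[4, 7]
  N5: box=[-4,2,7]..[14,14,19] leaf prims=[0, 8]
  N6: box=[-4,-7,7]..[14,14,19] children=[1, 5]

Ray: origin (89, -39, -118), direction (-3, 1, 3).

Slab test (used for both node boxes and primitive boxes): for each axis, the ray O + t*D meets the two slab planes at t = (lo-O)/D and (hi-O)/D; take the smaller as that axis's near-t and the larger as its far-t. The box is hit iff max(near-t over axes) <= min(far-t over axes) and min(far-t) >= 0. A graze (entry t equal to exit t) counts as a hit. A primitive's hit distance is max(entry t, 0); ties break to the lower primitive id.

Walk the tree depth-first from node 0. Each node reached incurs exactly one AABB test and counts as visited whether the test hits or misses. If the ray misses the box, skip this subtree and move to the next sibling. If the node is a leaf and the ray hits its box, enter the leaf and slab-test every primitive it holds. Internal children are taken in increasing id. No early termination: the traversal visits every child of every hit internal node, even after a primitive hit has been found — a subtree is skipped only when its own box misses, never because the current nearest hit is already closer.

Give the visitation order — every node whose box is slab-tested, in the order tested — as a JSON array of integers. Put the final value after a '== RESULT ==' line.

Trace the traversal:
N0 x:[23,36] y:[20,53] z:[101/3,140/3] -> hit [101/3,36], descend [2, 3, 4, 6]
  N2 x:[92/3,98/3] y:[36,41] z:[128/3,140/3] -> miss, prune
  N3 x:[92/3,36] y:[34,43] z:[36,41] -> hit [36,36] leaf, test {P1(miss), P3@t=36}
  N4 x:[23,30] y:[20,40] z:[101/3,116/3] -> miss, prune
  N6 x:[25,31] y:[32,53] z:[125/3,137/3] -> miss, prune

order=[0, 2, 3, 4, 6]  |boxes|=5  |leaves|=1  hit=P3

== RESULT ==
[0, 2, 3, 4, 6]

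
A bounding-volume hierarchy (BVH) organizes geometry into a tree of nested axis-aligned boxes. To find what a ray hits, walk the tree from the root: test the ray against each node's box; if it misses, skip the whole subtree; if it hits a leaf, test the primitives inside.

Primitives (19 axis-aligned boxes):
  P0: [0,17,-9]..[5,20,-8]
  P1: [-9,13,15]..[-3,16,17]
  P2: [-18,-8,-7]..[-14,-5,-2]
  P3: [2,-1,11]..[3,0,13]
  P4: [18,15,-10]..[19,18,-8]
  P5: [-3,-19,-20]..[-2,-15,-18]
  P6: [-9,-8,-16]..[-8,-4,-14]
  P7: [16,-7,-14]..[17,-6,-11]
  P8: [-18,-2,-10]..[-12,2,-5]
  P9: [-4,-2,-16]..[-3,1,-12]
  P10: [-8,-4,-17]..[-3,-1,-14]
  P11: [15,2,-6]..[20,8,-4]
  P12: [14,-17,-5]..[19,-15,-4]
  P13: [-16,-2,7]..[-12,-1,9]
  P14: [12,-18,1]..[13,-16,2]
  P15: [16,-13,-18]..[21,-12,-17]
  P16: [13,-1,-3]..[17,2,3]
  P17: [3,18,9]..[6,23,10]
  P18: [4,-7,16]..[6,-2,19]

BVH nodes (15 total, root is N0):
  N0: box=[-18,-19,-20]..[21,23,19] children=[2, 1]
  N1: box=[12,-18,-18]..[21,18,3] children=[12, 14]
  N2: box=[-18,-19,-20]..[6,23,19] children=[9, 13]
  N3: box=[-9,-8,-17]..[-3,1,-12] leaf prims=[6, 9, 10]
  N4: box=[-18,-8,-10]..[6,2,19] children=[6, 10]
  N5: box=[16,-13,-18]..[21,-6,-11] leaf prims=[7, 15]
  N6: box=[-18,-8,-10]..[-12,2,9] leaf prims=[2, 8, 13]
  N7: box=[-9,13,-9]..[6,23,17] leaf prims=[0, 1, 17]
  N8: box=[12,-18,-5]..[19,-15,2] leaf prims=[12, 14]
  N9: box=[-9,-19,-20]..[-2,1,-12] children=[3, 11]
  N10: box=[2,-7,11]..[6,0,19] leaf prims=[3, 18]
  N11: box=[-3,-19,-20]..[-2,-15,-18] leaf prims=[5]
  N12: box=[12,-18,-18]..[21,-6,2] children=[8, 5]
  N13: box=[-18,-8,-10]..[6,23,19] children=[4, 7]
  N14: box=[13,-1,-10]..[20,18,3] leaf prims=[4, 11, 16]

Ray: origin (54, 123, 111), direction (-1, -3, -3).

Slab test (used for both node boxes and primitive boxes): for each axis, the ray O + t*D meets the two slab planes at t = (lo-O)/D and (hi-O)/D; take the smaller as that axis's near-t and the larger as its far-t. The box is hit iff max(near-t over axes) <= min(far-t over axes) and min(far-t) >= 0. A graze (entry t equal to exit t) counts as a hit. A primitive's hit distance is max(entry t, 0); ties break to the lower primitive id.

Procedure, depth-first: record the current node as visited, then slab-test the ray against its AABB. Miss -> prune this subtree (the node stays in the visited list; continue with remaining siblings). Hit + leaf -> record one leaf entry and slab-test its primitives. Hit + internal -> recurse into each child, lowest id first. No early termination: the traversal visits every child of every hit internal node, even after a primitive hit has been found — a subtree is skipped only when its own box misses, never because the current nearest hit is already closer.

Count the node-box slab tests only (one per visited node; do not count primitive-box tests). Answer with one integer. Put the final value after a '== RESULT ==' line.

Trace the traversal:
N0 x:[33,72] y:[100/3,142/3] z:[92/3,131/3] -> hit [100/3,131/3], descend [1, 2]
  N1 x:[33,42] y:[35,47] z:[36,43] -> hit [36,42], descend [12, 14]
    N12 x:[33,42] y:[43,47] z:[109/3,43] -> miss, prune
    N14 x:[34,41] y:[35,124/3] z:[36,121/3] -> hit [36,121/3] leaf, test {P4(miss), P11@t=115/3, P16(miss)}
  N2 x:[48,72] y:[100/3,142/3] z:[92/3,131/3] -> miss, prune

5 AABB tests over nodes [0, 1, 12, 14, 2]; 1 leaf entered; closest P11.

== RESULT ==
5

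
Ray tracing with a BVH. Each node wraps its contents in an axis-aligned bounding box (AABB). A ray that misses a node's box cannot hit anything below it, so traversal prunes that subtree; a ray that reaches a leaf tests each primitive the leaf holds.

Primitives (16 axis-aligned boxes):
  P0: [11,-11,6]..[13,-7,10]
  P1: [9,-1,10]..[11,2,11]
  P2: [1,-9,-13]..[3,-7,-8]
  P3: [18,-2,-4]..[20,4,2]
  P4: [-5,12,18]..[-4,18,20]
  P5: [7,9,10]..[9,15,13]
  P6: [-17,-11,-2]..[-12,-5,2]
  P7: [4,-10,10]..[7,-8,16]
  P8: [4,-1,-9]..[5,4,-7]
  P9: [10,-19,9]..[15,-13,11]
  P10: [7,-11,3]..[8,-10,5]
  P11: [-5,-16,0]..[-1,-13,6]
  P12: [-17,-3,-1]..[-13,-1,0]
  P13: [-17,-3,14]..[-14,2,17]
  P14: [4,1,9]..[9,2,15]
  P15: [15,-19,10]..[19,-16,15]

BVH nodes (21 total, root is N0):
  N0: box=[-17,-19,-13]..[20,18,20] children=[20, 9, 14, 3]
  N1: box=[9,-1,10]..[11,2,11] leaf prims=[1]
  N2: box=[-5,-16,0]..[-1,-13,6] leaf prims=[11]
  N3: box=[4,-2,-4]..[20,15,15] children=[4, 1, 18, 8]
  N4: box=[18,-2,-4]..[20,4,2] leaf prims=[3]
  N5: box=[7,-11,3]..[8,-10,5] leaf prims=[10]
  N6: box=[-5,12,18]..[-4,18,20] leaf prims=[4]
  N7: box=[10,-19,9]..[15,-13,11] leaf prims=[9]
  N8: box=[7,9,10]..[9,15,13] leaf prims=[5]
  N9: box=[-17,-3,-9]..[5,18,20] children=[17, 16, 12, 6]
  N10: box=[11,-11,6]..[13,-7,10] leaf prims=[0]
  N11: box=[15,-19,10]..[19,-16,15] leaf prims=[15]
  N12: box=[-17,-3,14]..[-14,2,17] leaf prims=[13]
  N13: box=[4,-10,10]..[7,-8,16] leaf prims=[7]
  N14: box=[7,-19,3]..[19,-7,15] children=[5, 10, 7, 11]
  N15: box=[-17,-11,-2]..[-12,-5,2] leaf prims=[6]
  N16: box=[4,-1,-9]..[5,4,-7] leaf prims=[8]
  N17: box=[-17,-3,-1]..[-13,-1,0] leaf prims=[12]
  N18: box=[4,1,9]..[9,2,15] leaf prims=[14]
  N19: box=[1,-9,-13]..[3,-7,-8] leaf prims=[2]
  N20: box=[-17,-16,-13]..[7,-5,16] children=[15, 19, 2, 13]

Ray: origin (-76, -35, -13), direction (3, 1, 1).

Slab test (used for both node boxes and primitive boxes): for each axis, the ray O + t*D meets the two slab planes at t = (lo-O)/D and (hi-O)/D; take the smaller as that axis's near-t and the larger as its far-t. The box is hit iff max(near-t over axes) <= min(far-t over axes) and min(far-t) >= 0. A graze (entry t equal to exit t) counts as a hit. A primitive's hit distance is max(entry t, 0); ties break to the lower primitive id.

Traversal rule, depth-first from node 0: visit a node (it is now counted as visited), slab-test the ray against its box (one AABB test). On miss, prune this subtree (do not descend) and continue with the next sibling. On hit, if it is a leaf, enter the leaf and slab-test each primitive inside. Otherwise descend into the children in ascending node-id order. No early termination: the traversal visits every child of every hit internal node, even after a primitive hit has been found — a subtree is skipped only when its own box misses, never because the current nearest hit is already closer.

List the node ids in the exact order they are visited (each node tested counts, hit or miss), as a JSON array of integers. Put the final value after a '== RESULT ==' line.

Trace the traversal:
N0 x:[59/3,32] y:[16,53] z:[0,33] -> hit [59/3,32], descend [3, 9, 14, 20]
  N3 x:[80/3,32] y:[33,50] z:[9,28] -> miss, prune
  N9 x:[59/3,27] y:[32,53] z:[4,33] -> miss, prune
  N14 x:[83/3,95/3] y:[16,28] z:[16,28] -> hit [83/3,28], descend [5, 7, 10, 11]
    N5 x:[83/3,28] y:[24,25] z:[16,18] -> miss, prune
    N7 x:[86/3,91/3] y:[16,22] z:[22,24] -> miss, prune
    N10 x:[29,89/3] y:[24,28] z:[19,23] -> miss, prune
    N11 x:[91/3,95/3] y:[16,19] z:[23,28] -> miss, prune
  N20 x:[59/3,83/3] y:[19,30] z:[0,29] -> hit [59/3,83/3], descend [2, 13, 15, 19]
    N2 x:[71/3,25] y:[19,22] z:[13,19] -> miss, prune
    N13 x:[80/3,83/3] y:[25,27] z:[23,29] -> hit [80/3,27] leaf, test {P7@t=80/3}
    N15 x:[59/3,64/3] y:[24,30] z:[11,15] -> miss, prune
    N19 x:[77/3,79/3] y:[26,28] z:[0,5] -> miss, prune

Summary -> nodes [0, 3, 9, 14, 5, 7, 10, 11, 20, 2, 13, 15, 19]; box-tests=13; leaf-entries=1; first=P7

== RESULT ==
[0, 3, 9, 14, 5, 7, 10, 11, 20, 2, 13, 15, 19]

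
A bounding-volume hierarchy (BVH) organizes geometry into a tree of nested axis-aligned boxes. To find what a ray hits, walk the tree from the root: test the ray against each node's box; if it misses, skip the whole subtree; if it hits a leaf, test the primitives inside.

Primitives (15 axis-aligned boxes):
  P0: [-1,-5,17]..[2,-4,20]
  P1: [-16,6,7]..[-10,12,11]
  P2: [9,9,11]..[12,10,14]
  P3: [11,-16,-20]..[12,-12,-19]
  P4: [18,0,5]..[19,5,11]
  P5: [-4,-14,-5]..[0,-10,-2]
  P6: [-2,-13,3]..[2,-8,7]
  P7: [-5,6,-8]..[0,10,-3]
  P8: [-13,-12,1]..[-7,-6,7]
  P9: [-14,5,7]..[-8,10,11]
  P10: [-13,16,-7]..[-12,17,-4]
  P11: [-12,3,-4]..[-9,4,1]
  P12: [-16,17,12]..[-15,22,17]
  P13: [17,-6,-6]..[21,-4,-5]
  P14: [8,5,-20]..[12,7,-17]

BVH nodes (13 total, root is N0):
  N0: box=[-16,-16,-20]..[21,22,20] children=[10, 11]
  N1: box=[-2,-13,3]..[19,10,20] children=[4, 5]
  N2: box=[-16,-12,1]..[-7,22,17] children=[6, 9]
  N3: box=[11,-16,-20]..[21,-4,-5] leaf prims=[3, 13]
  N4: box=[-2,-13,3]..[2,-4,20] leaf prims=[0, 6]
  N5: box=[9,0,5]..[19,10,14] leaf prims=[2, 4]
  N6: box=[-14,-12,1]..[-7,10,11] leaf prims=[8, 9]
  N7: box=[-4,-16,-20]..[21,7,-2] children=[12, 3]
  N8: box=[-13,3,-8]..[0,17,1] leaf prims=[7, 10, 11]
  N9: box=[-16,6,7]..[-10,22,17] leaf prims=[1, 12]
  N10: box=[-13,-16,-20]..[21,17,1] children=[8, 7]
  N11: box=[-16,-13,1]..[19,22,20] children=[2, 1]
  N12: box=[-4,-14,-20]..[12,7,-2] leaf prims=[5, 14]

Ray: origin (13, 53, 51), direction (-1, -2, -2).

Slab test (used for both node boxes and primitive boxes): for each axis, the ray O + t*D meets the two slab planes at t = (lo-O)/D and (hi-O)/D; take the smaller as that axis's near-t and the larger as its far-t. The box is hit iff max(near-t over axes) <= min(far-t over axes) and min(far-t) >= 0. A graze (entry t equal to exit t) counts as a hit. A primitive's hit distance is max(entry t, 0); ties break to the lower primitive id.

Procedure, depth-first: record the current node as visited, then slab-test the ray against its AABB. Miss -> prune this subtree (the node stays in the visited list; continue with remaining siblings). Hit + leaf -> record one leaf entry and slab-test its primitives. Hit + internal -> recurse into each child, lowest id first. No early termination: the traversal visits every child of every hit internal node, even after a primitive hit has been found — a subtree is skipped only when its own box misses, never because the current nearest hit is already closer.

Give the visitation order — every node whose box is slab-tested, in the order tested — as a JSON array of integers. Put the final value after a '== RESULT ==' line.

Trace the traversal:
N0 x:[-8,29] y:[31/2,69/2] z:[31/2,71/2] -> hit [31/2,29], descend [10, 11]
  N10 x:[-8,26] y:[18,69/2] z:[25,71/2] -> hit [25,26], descend [7, 8]
    N7 x:[-8,17] y:[23,69/2] z:[53/2,71/2] -> miss, prune
    N8 x:[13,26] y:[18,25] z:[25,59/2] -> hit [25,25] leaf, test {P7(miss), P10(miss), P11@t=25}
  N11 x:[-6,29] y:[31/2,33] z:[31/2,25] -> hit [31/2,25], descend [1, 2]
    N1 x:[-6,15] y:[43/2,33] z:[31/2,24] -> miss, prune
    N2 x:[20,29] y:[31/2,65/2] z:[17,25] -> hit [20,25], descend [6, 9]
      N6 x:[20,27] y:[43/2,65/2] z:[20,25] -> hit [43/2,25] leaf, test {P8(miss), P9@t=43/2}
      N9 x:[23,29] y:[31/2,47/2] z:[17,22] -> miss, prune

Summary -> nodes [0, 10, 7, 8, 11, 1, 2, 6, 9]; box-tests=9; leaf-entries=2; first=P9

== RESULT ==
[0, 10, 7, 8, 11, 1, 2, 6, 9]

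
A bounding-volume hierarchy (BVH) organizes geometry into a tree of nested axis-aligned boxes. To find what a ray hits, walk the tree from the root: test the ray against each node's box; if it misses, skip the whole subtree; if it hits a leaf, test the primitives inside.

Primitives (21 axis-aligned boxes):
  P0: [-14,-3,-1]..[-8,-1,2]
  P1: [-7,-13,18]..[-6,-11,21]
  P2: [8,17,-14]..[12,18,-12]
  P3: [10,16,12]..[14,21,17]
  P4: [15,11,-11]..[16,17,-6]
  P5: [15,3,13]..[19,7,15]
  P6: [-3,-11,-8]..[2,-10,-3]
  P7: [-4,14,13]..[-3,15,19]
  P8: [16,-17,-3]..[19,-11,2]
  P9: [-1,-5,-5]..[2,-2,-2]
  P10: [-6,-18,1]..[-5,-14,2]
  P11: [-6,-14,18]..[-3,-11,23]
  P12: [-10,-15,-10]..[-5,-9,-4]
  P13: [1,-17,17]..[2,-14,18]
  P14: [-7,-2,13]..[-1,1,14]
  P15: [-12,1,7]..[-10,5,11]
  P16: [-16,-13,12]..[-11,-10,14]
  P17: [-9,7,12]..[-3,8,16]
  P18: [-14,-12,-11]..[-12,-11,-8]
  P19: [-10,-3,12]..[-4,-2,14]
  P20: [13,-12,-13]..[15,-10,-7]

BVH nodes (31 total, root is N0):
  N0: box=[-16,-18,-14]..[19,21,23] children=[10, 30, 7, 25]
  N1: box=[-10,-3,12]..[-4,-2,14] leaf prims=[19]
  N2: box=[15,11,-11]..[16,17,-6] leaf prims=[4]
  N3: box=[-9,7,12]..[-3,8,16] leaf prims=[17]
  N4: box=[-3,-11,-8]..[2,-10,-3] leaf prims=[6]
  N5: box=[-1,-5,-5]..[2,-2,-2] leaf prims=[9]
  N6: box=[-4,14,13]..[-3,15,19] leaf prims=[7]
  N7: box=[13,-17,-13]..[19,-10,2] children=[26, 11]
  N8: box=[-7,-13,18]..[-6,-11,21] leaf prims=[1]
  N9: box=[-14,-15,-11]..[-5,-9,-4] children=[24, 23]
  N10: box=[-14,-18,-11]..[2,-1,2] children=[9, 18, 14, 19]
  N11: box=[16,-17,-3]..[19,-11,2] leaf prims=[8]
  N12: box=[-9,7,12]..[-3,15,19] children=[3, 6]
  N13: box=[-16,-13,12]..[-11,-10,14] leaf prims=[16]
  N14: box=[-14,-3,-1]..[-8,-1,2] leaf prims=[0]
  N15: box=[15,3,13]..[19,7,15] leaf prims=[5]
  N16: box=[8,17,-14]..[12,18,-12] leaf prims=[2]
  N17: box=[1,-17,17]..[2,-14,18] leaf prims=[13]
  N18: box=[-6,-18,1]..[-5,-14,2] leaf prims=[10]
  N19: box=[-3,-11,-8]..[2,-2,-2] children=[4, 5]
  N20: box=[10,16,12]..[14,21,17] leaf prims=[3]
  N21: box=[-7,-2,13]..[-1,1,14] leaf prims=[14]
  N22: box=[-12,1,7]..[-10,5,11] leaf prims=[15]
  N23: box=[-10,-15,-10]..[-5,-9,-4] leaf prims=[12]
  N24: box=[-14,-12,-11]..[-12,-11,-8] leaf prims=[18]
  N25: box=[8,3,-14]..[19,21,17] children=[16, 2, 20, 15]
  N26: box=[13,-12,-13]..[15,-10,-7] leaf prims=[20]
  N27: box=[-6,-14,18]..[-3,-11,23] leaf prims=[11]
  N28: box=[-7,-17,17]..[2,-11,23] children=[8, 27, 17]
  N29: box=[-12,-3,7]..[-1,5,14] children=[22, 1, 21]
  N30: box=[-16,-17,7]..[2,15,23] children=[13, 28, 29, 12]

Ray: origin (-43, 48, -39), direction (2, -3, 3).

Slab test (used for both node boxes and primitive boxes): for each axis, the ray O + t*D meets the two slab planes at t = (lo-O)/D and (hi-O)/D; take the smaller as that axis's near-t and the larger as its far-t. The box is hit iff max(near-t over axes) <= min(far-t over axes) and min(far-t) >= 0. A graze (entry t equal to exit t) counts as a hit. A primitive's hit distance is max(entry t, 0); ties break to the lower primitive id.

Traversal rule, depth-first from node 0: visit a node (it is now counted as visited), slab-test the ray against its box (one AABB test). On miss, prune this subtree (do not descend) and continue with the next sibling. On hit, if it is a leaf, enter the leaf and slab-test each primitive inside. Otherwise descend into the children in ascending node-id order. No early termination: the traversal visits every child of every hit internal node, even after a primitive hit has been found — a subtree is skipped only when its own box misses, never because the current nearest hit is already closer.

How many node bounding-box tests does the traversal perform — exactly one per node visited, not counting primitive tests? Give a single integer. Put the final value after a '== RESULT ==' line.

Trace the traversal:
N0 x:[27/2,31] y:[9,22] z:[25/3,62/3] -> hit [27/2,62/3], descend [7, 10, 25, 30]
  N7 x:[28,31] y:[58/3,65/3] z:[26/3,41/3] -> miss, prune
  N10 x:[29/2,45/2] y:[49/3,22] z:[28/3,41/3] -> miss, prune
  N25 x:[51/2,31] y:[9,15] z:[25/3,56/3] -> miss, prune
  N30 x:[27/2,45/2] y:[11,65/3] z:[46/3,62/3] -> hit [46/3,62/3], descend [12, 13, 28, 29]
    N12 x:[17,20] y:[11,41/3] z:[17,58/3] -> miss, prune
    N13 x:[27/2,16] y:[58/3,61/3] z:[17,53/3] -> miss, prune
    N28 x:[18,45/2] y:[59/3,65/3] z:[56/3,62/3] -> hit [59/3,62/3], descend [8, 17, 27]
      N8 x:[18,37/2] y:[59/3,61/3] z:[19,20] -> miss, prune
      N17 x:[22,45/2] y:[62/3,65/3] z:[56/3,19] -> miss, prune
      N27 x:[37/2,20] y:[59/3,62/3] z:[19,62/3] -> hit [59/3,20] leaf, test {P11@t=59/3}
    N29 x:[31/2,21] y:[43/3,17] z:[46/3,53/3] -> hit [31/2,17], descend [1, 21, 22]
      N1 x:[33/2,39/2] y:[50/3,17] z:[17,53/3] -> hit [17,17] leaf, test {P19@t=17}
      N21 x:[18,21] y:[47/3,50/3] z:[52/3,53/3] -> miss, prune
      N22 x:[31/2,33/2] y:[43/3,47/3] z:[46/3,50/3] -> hit [31/2,47/3] leaf, test {P15@t=31/2}

Summary -> nodes [0, 7, 10, 25, 30, 12, 13, 28, 8, 17, 27, 29, 1, 21, 22]; box-tests=15; leaf-entries=3; first=P15

== RESULT ==
15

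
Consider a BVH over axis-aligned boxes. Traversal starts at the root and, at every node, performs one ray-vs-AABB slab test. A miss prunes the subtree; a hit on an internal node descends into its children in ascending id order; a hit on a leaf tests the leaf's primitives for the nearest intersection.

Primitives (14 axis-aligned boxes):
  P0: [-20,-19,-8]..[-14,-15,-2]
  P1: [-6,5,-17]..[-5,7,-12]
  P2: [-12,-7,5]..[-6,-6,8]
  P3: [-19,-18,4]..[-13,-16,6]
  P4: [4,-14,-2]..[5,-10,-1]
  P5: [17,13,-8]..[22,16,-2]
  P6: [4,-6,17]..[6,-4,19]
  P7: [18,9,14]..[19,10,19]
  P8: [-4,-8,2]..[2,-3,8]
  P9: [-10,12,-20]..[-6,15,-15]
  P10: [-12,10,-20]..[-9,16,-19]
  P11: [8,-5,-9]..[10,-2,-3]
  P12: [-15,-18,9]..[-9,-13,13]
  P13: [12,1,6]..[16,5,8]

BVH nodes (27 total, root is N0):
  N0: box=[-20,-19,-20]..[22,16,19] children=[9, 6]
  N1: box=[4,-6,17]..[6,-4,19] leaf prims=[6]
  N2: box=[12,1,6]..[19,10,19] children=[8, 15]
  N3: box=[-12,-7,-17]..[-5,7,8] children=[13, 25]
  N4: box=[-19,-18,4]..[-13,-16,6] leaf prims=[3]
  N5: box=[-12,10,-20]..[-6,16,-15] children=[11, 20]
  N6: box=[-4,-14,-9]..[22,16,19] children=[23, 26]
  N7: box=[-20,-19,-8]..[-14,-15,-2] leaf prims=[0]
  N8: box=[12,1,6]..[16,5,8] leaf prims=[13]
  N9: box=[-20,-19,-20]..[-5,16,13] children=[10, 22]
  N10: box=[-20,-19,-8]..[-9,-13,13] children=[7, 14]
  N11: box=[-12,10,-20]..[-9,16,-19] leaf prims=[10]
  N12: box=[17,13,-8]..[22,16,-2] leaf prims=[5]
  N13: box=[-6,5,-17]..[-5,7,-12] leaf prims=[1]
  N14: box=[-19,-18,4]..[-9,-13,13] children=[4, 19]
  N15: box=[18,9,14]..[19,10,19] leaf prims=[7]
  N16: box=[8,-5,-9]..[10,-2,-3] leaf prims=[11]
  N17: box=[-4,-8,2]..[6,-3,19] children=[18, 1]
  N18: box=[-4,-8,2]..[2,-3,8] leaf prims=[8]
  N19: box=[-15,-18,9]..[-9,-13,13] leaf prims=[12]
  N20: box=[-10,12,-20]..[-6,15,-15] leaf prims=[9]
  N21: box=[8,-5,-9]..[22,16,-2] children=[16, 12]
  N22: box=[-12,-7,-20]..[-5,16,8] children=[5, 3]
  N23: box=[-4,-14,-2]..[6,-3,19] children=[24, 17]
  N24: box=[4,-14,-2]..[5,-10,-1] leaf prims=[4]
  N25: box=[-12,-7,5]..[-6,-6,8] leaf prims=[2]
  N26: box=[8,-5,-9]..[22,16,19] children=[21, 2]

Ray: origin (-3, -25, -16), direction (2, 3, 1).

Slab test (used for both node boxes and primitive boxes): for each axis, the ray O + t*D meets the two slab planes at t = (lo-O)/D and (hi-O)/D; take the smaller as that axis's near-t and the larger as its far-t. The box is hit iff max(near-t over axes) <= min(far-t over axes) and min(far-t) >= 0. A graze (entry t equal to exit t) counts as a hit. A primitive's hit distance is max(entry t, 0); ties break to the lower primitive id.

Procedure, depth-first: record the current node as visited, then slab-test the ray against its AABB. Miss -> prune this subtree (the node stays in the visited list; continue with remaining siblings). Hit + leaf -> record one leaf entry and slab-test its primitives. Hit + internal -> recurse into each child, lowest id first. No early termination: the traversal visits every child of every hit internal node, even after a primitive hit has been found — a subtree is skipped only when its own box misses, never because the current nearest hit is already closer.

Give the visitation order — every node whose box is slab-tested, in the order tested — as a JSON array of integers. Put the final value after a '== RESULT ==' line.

Traverse from the root:
N0 x:[-17/2,25/2] y:[2,41/3] z:[-4,35] -> hit [2,25/2], descend [6, 9]
  N6 x:[-1/2,25/2] y:[11/3,41/3] z:[7,35] -> hit [7,25/2], descend [23, 26]
    N23 x:[-1/2,9/2] y:[11/3,22/3] z:[14,35] -> miss, prune
    N26 x:[11/2,25/2] y:[20/3,41/3] z:[7,35] -> hit [7,25/2], descend [2, 21]
      N2 x:[15/2,11] y:[26/3,35/3] z:[22,35] -> miss, prune
      N21 x:[11/2,25/2] y:[20/3,41/3] z:[7,14] -> hit [7,25/2], descend [12, 16]
        N12 x:[10,25/2] y:[38/3,41/3] z:[8,14] -> miss, prune
        N16 x:[11/2,13/2] y:[20/3,23/3] z:[7,13] -> miss, prune
  N9 x:[-17/2,-1] y:[2,41/3] z:[-4,29] -> miss, prune

order=[0, 6, 23, 26, 2, 21, 12, 16, 9]  |boxes|=9  |leaves|=0  hit=miss

== RESULT ==
[0, 6, 23, 26, 2, 21, 12, 16, 9]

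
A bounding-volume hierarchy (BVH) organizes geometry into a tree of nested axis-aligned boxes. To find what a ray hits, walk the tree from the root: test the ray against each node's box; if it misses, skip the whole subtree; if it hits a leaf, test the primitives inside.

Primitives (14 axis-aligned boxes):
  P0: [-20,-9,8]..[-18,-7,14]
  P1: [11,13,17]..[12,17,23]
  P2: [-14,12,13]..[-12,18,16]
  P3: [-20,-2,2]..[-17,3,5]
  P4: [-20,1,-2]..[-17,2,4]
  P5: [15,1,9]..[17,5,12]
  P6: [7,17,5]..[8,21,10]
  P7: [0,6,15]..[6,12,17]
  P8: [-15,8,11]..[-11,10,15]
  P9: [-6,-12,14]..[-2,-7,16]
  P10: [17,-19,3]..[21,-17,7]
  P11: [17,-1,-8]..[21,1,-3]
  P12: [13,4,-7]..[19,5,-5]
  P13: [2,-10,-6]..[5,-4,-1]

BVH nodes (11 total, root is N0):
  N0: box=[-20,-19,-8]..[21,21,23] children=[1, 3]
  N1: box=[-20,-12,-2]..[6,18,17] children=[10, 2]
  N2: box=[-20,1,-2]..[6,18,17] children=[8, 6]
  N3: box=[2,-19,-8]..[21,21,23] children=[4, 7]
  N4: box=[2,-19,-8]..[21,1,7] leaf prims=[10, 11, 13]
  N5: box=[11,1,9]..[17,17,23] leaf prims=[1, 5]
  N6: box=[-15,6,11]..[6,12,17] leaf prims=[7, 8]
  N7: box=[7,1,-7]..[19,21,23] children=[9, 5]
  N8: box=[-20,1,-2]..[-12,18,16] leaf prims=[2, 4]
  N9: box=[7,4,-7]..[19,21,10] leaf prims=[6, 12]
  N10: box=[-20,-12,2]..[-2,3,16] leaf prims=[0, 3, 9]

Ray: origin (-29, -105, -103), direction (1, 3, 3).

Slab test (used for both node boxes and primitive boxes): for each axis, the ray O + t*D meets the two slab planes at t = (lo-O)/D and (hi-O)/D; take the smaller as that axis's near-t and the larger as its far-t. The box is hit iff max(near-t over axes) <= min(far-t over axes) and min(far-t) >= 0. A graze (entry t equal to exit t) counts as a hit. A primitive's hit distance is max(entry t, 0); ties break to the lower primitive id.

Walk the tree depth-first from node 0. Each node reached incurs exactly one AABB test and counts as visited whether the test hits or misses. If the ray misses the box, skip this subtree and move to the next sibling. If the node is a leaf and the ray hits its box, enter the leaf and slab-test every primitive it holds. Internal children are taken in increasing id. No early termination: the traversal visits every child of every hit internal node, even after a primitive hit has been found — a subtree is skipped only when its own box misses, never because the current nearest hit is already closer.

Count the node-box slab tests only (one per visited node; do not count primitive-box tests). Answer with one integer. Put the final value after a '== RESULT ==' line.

Traverse from the root:
N0 x:[9,50] y:[86/3,42] z:[95/3,42] -> hit [95/3,42], descend [1, 3]
  N1 x:[9,35] y:[31,41] z:[101/3,40] -> hit [101/3,35], descend [2, 10]
    N2 x:[9,35] y:[106/3,41] z:[101/3,40] -> miss, prune
    N10 x:[9,27] y:[31,36] z:[35,119/3] -> miss, prune
  N3 x:[31,50] y:[86/3,42] z:[95/3,42] -> hit [95/3,42], descend [4, 7]
    N4 x:[31,50] y:[86/3,106/3] z:[95/3,110/3] -> hit [95/3,106/3] leaf, test {P10(miss), P11(miss), P13@t=97/3}
    N7 x:[36,48] y:[106/3,42] z:[32,42] -> hit [36,42], descend [5, 9]
      N5 x:[40,46] y:[106/3,122/3] z:[112/3,42] -> hit [40,122/3] leaf, test {P1@t=40, P5(miss)}
      N9 x:[36,48] y:[109/3,42] z:[32,113/3] -> hit [109/3,113/3] leaf, test {P6(miss), P12(miss)}

9 AABB tests over nodes [0, 1, 2, 10, 3, 4, 7, 5, 9]; 3 leaves entered; closest P13.

== RESULT ==
9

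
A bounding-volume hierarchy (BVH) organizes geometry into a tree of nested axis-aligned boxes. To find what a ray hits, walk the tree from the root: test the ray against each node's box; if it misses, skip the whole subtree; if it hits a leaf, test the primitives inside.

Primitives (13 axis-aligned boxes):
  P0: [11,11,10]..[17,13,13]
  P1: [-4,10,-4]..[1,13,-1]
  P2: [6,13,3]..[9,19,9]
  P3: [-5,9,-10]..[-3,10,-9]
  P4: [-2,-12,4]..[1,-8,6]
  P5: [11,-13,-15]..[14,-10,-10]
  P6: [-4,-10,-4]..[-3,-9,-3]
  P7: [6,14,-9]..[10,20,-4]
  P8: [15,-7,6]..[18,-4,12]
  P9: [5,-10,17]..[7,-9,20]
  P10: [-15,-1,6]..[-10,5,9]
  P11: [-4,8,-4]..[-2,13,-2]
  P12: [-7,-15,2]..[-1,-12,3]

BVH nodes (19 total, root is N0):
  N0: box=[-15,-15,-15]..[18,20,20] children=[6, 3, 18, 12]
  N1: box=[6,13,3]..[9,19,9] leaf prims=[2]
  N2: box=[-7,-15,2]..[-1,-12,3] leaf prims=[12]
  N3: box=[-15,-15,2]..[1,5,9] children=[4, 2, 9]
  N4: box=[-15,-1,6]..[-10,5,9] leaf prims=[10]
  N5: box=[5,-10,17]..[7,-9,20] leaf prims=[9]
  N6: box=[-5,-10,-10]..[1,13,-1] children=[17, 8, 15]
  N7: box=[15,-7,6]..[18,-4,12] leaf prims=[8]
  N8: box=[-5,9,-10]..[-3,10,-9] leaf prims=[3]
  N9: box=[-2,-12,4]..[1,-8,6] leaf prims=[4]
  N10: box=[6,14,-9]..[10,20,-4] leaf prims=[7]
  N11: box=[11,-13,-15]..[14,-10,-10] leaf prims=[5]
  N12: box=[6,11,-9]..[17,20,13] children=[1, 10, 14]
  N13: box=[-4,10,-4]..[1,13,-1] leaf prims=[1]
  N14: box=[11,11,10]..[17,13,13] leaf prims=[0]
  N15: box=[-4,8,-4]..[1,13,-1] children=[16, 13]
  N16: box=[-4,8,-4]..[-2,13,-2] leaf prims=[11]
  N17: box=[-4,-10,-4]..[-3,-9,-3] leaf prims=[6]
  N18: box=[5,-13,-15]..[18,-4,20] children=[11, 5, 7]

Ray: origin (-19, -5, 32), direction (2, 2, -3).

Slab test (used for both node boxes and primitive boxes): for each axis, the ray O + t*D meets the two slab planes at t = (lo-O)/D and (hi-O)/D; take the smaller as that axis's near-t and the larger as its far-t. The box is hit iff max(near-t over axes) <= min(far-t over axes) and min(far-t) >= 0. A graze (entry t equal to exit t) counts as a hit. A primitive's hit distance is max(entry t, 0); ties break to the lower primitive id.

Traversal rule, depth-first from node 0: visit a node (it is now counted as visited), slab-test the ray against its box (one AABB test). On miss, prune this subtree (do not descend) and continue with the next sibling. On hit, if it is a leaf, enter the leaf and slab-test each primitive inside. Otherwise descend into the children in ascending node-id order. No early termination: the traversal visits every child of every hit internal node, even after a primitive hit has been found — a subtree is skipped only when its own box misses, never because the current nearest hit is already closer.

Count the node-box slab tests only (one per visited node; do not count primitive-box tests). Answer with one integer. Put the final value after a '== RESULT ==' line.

Traverse from the root:
N0 x:[2,37/2] y:[-5,25/2] z:[4,47/3] -> hit [4,25/2], descend [3, 6, 12, 18]
  N3 x:[2,10] y:[-5,5] z:[23/3,10] -> miss, prune
  N6 x:[7,10] y:[-5/2,9] z:[11,14] -> miss, prune
  N12 x:[25/2,18] y:[8,25/2] z:[19/3,41/3] -> hit [25/2,25/2], descend [1, 10, 14]
    N1 x:[25/2,14] y:[9,12] z:[23/3,29/3] -> miss, prune
    N10 x:[25/2,29/2] y:[19/2,25/2] z:[12,41/3] -> hit [25/2,25/2] leaf, test {P7@t=25/2}
    N14 x:[15,18] y:[8,9] z:[19/3,22/3] -> miss, prune
  N18 x:[12,37/2] y:[-4,1/2] z:[4,47/3] -> miss, prune

Summary -> nodes [0, 3, 6, 12, 1, 10, 14, 18]; box-tests=8; leaf-entries=1; first=P7

== RESULT ==
8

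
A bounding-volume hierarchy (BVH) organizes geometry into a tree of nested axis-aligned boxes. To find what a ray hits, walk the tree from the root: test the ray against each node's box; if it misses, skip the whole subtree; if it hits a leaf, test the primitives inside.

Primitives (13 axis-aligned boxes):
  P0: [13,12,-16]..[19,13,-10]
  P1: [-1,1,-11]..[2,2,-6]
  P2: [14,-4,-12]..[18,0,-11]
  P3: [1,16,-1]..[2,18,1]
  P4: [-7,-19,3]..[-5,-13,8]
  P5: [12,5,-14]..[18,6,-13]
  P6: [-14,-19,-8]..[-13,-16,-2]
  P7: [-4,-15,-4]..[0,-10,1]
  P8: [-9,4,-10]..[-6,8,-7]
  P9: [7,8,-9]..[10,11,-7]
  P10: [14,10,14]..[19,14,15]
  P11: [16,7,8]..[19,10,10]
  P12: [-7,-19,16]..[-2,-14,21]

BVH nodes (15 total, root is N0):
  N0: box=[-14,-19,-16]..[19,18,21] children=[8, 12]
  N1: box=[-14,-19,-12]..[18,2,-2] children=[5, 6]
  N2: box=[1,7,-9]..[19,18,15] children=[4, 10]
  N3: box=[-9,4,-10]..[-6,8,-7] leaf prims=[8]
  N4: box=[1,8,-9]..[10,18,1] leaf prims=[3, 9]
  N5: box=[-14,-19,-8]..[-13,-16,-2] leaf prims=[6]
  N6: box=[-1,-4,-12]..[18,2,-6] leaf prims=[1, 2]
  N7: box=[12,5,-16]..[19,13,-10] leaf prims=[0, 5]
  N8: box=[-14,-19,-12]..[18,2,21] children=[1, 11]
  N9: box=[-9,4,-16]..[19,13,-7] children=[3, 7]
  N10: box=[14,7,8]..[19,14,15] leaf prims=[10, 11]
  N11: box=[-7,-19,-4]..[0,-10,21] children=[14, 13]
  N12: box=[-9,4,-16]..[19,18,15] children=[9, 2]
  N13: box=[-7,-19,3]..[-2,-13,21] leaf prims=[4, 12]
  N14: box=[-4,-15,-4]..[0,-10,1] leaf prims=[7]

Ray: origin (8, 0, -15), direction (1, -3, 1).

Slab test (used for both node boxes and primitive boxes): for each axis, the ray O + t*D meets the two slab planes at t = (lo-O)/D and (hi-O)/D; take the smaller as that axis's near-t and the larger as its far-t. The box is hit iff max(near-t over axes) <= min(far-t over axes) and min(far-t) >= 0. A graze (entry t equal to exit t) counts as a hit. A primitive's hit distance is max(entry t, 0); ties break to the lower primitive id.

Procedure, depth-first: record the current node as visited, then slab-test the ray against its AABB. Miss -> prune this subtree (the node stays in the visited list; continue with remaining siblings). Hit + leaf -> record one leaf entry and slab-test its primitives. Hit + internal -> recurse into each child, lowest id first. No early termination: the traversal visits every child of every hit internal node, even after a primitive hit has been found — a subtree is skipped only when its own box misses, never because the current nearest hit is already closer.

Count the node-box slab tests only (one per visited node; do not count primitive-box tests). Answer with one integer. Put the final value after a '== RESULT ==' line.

Walk:
N0 x:[-22,11] y:[-6,19/3] z:[-1,36] -> hit [-1,19/3], descend [8, 12]
  N8 x:[-22,10] y:[-2/3,19/3] z:[3,36] -> hit [3,19/3], descend [1, 11]
    N1 x:[-22,10] y:[-2/3,19/3] z:[3,13] -> hit [3,19/3], descend [5, 6]
      N5 x:[-22,-21] y:[16/3,19/3] z:[7,13] -> miss, prune
      N6 x:[-9,10] y:[-2/3,4/3] z:[3,9] -> miss, prune
    N11 x:[-15,-8] y:[10/3,19/3] z:[11,36] -> miss, prune
  N12 x:[-17,11] y:[-6,-4/3] z:[-1,30] -> miss, prune

Summary -> nodes [0, 8, 1, 5, 6, 11, 12]; box-tests=7; leaf-entries=0; first=miss

== RESULT ==
7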